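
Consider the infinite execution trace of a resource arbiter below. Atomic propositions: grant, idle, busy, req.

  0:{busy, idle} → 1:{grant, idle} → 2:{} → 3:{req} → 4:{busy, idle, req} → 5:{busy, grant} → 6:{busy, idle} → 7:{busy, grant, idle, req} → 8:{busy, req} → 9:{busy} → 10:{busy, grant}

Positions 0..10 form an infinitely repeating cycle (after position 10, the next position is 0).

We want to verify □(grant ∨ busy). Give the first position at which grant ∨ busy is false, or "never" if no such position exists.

Check grant ∨ busy at each position in order: 0 ✓, 1 ✓.
At position 2 the labels are {}, so grant ∨ busy is false there. This is the first violation.

2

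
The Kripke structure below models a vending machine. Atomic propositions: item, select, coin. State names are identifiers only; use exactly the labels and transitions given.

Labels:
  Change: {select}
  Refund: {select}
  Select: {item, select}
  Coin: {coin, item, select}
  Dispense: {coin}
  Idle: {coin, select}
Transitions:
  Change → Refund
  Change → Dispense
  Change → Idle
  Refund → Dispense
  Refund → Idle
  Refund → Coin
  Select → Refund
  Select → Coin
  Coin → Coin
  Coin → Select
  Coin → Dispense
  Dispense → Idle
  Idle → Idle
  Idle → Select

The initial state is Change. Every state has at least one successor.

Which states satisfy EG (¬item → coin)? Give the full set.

States satisfying ¬item → coin: {Select, Coin, Dispense, Idle}.
States satisfying EG (¬item → coin): {Select, Coin, Dispense, Idle}.

{Select, Coin, Dispense, Idle}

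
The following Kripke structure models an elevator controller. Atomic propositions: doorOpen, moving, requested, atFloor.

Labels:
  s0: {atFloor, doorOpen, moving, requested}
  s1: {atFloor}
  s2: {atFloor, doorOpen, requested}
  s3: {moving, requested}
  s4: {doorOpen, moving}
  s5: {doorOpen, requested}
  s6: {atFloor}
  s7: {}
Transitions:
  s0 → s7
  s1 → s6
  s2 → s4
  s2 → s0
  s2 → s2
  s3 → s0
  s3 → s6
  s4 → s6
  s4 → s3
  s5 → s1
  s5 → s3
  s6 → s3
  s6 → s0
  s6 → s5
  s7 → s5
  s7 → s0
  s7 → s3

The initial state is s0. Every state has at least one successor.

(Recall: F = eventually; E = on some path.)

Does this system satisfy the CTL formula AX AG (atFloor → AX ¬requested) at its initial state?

No

States satisfying AG (atFloor → AX ¬requested): ∅.
States satisfying AX AG (atFloor → AX ¬requested): ∅.
s0 ∉ Sat(AX AG (atFloor → AX ¬requested)).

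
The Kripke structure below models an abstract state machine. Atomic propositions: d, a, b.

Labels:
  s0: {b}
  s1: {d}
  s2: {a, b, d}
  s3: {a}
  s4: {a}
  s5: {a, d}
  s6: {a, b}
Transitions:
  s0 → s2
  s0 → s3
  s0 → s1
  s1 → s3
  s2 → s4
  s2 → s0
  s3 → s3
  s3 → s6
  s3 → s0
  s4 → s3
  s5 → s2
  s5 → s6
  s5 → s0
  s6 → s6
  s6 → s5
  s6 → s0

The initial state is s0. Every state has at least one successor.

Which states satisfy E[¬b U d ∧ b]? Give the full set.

States satisfying ¬b: {s1, s3, s4, s5}.
States satisfying d ∧ b: {s2}.
States satisfying E[¬b U d ∧ b]: {s2, s5}.

{s2, s5}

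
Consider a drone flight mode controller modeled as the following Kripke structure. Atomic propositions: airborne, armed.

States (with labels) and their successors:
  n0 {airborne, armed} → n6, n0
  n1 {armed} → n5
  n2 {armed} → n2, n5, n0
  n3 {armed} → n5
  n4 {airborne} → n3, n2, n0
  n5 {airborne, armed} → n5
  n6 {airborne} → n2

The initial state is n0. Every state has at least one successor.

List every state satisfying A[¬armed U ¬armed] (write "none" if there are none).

{n4, n6}

States satisfying ¬armed: {n4, n6}.
States satisfying A[¬armed U ¬armed]: {n4, n6}.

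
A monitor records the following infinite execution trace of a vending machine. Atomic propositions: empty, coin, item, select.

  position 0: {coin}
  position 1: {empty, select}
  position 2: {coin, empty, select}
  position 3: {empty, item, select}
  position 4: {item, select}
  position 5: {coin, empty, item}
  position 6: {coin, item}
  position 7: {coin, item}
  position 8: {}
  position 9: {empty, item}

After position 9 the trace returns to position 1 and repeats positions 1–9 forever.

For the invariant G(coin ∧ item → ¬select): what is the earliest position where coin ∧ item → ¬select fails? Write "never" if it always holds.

coin ∧ item → ¬select holds at every position 0..9, and those are all the positions the trace ever visits, so the invariant G(coin ∧ item → ¬select) is never violated.

never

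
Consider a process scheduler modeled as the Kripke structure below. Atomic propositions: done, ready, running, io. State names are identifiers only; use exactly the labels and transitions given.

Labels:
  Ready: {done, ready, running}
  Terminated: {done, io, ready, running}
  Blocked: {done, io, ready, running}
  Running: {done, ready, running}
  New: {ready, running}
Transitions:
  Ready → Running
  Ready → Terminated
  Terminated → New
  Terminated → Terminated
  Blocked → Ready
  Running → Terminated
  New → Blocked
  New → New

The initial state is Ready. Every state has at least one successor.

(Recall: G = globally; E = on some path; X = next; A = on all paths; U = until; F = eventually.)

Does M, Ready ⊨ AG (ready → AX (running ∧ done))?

States satisfying ready → AX (running ∧ done): {Ready, Blocked, Running}.
States satisfying AG (ready → AX (running ∧ done)): ∅.
New is reachable from Ready and violates ready → AX (running ∧ done), so AG fails at Ready.
Ready ∉ Sat(AG (ready → AX (running ∧ done))).

No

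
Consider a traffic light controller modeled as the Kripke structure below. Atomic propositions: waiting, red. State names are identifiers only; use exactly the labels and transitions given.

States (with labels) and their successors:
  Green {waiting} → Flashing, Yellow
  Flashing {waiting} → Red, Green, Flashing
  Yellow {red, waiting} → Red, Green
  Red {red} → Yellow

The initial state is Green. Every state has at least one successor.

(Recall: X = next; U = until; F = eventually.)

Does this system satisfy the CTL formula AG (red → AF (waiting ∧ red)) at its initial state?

States satisfying red → AF (waiting ∧ red): {Green, Flashing, Yellow, Red}.
States satisfying AG (red → AF (waiting ∧ red)): {Green, Flashing, Yellow, Red}.
Every state reachable from Green satisfies red → AF (waiting ∧ red).
Green ∈ Sat(AG (red → AF (waiting ∧ red))).

Satisfied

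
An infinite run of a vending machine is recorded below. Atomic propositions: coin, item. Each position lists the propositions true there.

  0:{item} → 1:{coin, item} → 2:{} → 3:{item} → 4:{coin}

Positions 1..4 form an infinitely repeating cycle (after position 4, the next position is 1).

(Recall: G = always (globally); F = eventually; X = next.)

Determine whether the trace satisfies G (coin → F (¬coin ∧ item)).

coin → F (¬coin ∧ item) holds at every position 0..4, and those are all positions ever visited, so G (coin → F (¬coin ∧ item)) holds.
Positions where coin holds: 1, 4.
Check F (¬coin ∧ item) at each: 1→ok, 4→ok.

Holds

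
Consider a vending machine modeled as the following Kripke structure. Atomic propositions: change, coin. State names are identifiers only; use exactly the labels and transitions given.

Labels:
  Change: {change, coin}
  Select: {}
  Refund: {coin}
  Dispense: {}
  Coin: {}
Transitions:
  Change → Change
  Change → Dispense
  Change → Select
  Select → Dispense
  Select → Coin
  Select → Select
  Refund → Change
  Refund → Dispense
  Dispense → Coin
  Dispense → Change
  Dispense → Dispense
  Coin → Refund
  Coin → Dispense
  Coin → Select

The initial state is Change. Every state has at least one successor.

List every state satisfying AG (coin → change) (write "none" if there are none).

States satisfying coin → change: {Change, Select, Dispense, Coin}.
States satisfying AG (coin → change): ∅.

none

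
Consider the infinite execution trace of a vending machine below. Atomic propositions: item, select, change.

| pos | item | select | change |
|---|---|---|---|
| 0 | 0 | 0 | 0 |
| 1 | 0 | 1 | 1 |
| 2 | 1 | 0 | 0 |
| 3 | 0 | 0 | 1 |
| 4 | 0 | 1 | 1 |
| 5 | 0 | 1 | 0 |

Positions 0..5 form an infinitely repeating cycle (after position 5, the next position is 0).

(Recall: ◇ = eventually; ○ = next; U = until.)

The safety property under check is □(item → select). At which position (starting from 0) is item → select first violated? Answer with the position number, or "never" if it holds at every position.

2

Check item → select at each position in order: 0 ✓, 1 ✓.
At position 2 the labels are {item}, so item → select is false there. This is the first violation.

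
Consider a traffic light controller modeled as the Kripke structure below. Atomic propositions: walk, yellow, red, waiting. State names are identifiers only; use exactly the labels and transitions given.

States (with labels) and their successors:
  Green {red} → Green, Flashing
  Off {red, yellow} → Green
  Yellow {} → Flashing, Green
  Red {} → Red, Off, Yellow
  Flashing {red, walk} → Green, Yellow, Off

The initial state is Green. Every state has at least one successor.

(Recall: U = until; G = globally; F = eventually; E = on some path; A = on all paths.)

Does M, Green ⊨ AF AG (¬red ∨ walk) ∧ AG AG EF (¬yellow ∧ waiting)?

Does not hold

States satisfying AG (¬red ∨ walk): ∅.
States satisfying AF AG (¬red ∨ walk): ∅.
States satisfying AG EF (¬yellow ∧ waiting): ∅.
States satisfying AG AG EF (¬yellow ∧ waiting): ∅.
States satisfying AF AG (¬red ∨ walk) ∧ AG AG EF (¬yellow ∧ waiting): ∅.
Green ∉ Sat(AF AG (¬red ∨ walk) ∧ AG AG EF (¬yellow ∧ waiting)).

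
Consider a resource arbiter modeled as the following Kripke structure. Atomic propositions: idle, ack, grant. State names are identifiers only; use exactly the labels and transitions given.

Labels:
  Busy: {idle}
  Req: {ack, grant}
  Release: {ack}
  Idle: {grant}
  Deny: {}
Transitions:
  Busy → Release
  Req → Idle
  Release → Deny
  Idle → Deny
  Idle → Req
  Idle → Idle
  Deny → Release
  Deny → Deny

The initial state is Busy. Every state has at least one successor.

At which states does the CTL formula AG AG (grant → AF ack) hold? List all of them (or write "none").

{Busy, Release, Deny}

States satisfying AG (grant → AF ack): {Busy, Release, Deny}.
States satisfying AG AG (grant → AF ack): {Busy, Release, Deny}.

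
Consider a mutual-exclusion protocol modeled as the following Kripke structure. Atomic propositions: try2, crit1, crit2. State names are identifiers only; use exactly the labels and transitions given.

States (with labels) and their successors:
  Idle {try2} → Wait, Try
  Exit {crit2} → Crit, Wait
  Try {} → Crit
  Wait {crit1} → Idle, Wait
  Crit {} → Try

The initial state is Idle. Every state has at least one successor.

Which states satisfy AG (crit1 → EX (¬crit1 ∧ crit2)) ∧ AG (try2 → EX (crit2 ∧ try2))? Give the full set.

{Try, Crit}

States satisfying crit1 → EX (¬crit1 ∧ crit2): {Idle, Exit, Try, Crit}.
States satisfying AG (crit1 → EX (¬crit1 ∧ crit2)): {Try, Crit}.
States satisfying try2 → EX (crit2 ∧ try2): {Exit, Try, Wait, Crit}.
States satisfying AG (try2 → EX (crit2 ∧ try2)): {Try, Crit}.
States satisfying AG (crit1 → EX (¬crit1 ∧ crit2)) ∧ AG (try2 → EX (crit2 ∧ try2)): {Try, Crit}.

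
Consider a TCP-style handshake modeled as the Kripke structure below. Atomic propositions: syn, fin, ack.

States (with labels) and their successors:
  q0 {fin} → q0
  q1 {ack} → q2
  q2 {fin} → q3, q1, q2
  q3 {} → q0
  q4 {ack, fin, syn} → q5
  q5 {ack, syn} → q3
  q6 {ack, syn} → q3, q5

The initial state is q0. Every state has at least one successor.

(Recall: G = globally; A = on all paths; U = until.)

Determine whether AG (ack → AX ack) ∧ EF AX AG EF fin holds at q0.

States satisfying ack → AX ack: {q0, q2, q3, q4}.
States satisfying AG (ack → AX ack): {q0, q3}.
States satisfying AX AG EF fin: {q0, q1, q2, q3, q4, q5, q6}.
States satisfying EF AX AG EF fin: {q0, q1, q2, q3, q4, q5, q6}.
States satisfying AG (ack → AX ack) ∧ EF AX AG EF fin: {q0, q3}.
q0 ∈ Sat(AG (ack → AX ack) ∧ EF AX AG EF fin).

Satisfied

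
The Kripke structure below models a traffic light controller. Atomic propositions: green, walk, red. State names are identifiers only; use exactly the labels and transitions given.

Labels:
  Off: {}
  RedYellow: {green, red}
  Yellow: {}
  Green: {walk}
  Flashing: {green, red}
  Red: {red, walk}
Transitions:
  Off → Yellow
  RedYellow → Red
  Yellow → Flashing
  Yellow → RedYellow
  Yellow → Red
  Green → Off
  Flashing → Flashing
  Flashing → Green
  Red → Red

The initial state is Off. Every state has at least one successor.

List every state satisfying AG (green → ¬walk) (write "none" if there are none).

{Off, RedYellow, Yellow, Green, Flashing, Red}

States satisfying green → ¬walk: {Off, RedYellow, Yellow, Green, Flashing, Red}.
States satisfying AG (green → ¬walk): {Off, RedYellow, Yellow, Green, Flashing, Red}.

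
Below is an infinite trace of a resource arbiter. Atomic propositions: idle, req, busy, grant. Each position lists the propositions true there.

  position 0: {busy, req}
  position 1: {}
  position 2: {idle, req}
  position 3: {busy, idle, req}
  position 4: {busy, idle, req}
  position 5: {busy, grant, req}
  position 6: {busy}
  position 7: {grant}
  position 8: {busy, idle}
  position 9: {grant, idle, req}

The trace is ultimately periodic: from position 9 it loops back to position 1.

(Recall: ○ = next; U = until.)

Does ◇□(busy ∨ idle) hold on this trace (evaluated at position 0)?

Violated

□(busy ∨ idle) is false at every position 0..9, so it never becomes true and ◇□(busy ∨ idle) fails.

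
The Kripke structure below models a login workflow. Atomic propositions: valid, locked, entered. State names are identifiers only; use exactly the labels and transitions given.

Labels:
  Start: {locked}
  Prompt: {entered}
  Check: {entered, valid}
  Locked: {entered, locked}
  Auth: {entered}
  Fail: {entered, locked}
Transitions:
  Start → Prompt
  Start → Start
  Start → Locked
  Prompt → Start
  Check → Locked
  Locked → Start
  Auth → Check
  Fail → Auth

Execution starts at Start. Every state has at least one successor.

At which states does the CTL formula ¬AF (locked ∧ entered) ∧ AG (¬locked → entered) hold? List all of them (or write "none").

States satisfying locked ∧ entered: {Locked, Fail}.
States satisfying AF (locked ∧ entered): {Check, Locked, Auth, Fail}.
States satisfying ¬AF (locked ∧ entered): {Start, Prompt}.
States satisfying ¬locked → entered: {Start, Prompt, Check, Locked, Auth, Fail}.
States satisfying AG (¬locked → entered): {Start, Prompt, Check, Locked, Auth, Fail}.
States satisfying ¬AF (locked ∧ entered) ∧ AG (¬locked → entered): {Start, Prompt}.

{Start, Prompt}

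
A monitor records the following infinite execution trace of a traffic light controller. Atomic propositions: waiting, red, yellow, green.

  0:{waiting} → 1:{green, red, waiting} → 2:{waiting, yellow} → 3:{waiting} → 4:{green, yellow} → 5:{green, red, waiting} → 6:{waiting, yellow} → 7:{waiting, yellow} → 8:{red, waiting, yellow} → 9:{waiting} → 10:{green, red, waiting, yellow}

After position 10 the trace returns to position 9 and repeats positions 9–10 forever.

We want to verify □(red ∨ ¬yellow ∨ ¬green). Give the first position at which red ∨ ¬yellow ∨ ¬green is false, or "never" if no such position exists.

4

Check red ∨ ¬yellow ∨ ¬green at each position in order: 0 ✓, 1 ✓, 2 ✓, 3 ✓.
At position 4 the labels are {green, yellow}, so red ∨ ¬yellow ∨ ¬green is false there. This is the first violation.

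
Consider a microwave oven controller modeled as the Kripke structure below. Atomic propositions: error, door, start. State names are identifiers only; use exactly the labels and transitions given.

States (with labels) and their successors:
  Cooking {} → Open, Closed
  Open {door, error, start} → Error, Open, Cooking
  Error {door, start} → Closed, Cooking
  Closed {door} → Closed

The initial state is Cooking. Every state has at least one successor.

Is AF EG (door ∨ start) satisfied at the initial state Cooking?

Yes

States satisfying EG (door ∨ start): {Open, Error, Closed}.
States satisfying AF EG (door ∨ start): {Cooking, Open, Error, Closed}.
Cooking ∈ Sat(AF EG (door ∨ start)).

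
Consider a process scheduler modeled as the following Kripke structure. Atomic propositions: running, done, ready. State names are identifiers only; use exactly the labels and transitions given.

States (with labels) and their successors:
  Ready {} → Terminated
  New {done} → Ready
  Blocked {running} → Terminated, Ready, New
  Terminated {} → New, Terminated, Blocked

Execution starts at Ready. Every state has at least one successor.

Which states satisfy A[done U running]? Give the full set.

{Blocked}

States satisfying done: {New}.
States satisfying running: {Blocked}.
States satisfying A[done U running]: {Blocked}.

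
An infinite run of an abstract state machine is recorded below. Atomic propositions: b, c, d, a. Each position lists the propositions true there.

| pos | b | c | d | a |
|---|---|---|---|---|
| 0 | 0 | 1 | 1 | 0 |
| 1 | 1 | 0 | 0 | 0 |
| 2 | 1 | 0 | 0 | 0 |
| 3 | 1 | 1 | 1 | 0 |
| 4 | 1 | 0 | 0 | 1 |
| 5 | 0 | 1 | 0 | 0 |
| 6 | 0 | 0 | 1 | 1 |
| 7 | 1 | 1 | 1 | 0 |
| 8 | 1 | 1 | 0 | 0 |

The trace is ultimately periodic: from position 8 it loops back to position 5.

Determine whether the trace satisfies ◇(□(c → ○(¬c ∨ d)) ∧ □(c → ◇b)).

□(c → ○(¬c ∨ d)) ∧ □(c → ◇b) is false at every position 0..8, so it never becomes true and ◇(□(c → ○(¬c ∨ d)) ∧ □(c → ◇b)) fails.

Does not hold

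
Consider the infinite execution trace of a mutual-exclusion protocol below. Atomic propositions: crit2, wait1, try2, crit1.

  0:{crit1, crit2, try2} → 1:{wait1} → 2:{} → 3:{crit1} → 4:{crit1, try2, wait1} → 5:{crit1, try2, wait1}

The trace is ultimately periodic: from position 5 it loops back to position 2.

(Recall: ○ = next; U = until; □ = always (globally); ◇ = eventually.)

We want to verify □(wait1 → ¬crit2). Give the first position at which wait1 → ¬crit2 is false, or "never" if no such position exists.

never

wait1 → ¬crit2 holds at every position 0..5, and those are all the positions the trace ever visits, so the invariant □(wait1 → ¬crit2) is never violated.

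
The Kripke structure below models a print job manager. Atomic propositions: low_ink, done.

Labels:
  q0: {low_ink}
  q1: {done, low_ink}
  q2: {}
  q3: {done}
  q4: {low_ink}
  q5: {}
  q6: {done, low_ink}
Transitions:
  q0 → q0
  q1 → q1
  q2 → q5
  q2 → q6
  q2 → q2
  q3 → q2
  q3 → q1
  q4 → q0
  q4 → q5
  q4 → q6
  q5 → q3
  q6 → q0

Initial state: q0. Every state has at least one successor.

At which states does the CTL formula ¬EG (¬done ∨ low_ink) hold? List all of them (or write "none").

{q3, q5}

States satisfying ¬done ∨ low_ink: {q0, q1, q2, q4, q5, q6}.
States satisfying EG (¬done ∨ low_ink): {q0, q1, q2, q4, q6}.
States satisfying ¬EG (¬done ∨ low_ink): {q3, q5}.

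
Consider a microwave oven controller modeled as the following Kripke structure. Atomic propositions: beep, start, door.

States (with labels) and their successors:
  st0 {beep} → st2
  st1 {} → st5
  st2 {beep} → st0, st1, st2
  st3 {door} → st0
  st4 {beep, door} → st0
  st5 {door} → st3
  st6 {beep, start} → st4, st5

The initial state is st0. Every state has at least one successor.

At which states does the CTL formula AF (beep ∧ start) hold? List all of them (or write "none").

{st6}

States satisfying beep ∧ start: {st6}.
States satisfying AF (beep ∧ start): {st6}.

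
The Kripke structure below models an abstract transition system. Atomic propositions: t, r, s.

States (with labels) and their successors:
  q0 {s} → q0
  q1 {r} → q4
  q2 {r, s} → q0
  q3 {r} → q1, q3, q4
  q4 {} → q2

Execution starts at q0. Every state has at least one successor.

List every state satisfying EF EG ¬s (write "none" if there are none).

{q3}

States satisfying EG ¬s: {q3}.
States satisfying EF EG ¬s: {q3}.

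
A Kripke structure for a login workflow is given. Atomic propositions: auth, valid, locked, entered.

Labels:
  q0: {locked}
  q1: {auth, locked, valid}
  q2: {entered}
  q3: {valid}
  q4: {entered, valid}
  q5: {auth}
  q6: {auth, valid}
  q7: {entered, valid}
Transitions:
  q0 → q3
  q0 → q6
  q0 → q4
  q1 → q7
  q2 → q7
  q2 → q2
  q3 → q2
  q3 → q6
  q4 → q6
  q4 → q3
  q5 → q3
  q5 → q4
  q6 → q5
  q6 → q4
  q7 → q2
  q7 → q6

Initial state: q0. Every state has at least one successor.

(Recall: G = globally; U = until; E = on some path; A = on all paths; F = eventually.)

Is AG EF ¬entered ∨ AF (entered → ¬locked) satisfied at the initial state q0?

Satisfied

States satisfying EF ¬entered: {q0, q1, q2, q3, q4, q5, q6, q7}.
States satisfying AG EF ¬entered: {q0, q1, q2, q3, q4, q5, q6, q7}.
States satisfying entered → ¬locked: {q0, q1, q2, q3, q4, q5, q6, q7}.
States satisfying AF (entered → ¬locked): {q0, q1, q2, q3, q4, q5, q6, q7}.
States satisfying AG EF ¬entered ∨ AF (entered → ¬locked): {q0, q1, q2, q3, q4, q5, q6, q7}.
q0 ∈ Sat(AG EF ¬entered ∨ AF (entered → ¬locked)).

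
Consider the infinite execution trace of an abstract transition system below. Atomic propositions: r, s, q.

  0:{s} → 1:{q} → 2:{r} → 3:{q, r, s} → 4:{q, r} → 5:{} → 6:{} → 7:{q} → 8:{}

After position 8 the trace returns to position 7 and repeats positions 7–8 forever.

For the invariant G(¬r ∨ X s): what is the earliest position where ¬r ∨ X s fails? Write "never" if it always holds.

3

Check ¬r ∨ X s at each position in order: 0 ✓, 1 ✓, 2 ✓.
At position 3 the labels are {q, r, s} and the next position 4 has {q, r}, so ¬r ∨ X s is false there. This is the first violation.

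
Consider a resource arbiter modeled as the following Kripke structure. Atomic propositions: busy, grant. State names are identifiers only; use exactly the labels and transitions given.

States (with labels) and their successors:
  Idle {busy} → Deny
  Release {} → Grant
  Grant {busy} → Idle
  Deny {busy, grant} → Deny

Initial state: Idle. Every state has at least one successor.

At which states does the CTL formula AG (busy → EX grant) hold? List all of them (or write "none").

States satisfying busy → EX grant: {Idle, Release, Deny}.
States satisfying AG (busy → EX grant): {Idle, Deny}.

{Idle, Deny}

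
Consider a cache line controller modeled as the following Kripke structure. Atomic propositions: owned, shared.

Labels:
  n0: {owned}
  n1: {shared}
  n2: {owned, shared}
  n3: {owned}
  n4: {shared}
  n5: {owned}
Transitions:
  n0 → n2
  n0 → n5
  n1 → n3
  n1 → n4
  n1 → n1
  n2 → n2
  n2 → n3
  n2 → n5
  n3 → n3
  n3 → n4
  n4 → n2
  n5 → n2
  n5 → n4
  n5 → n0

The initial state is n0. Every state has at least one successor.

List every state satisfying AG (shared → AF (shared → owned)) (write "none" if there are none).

States satisfying shared → AF (shared → owned): {n0, n2, n3, n4, n5}.
States satisfying AG (shared → AF (shared → owned)): {n0, n2, n3, n4, n5}.

{n0, n2, n3, n4, n5}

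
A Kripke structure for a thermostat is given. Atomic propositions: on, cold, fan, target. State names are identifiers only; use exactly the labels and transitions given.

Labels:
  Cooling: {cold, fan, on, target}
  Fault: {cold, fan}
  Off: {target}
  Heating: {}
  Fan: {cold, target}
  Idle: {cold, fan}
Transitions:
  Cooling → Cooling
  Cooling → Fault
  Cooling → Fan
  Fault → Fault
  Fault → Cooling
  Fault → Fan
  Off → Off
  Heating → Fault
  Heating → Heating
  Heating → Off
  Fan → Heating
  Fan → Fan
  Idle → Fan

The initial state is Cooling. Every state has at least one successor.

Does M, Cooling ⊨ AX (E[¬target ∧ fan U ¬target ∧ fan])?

Violated

States satisfying E[¬target ∧ fan U ¬target ∧ fan]: {Fault, Idle}.
States satisfying AX (E[¬target ∧ fan U ¬target ∧ fan]): ∅.
Cooling ∉ Sat(AX (E[¬target ∧ fan U ¬target ∧ fan])).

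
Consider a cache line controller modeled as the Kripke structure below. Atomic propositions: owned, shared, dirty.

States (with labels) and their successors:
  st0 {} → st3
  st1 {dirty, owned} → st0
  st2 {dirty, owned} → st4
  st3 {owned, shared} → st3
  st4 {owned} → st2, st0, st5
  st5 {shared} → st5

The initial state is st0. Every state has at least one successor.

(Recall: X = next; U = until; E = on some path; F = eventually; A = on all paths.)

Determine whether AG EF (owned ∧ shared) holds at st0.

States satisfying EF (owned ∧ shared): {st0, st1, st2, st3, st4}.
States satisfying AG EF (owned ∧ shared): {st0, st1, st3}.
Every state reachable from st0 satisfies EF (owned ∧ shared).
st0 ∈ Sat(AG EF (owned ∧ shared)).

Holds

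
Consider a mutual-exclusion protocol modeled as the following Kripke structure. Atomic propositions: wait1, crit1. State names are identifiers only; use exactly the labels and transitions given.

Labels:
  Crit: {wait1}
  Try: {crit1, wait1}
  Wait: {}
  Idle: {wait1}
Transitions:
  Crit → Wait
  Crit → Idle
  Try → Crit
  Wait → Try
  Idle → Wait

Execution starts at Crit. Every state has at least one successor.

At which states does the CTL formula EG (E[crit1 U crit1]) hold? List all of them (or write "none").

States satisfying E[crit1 U crit1]: {Try}.
States satisfying EG (E[crit1 U crit1]): ∅.

none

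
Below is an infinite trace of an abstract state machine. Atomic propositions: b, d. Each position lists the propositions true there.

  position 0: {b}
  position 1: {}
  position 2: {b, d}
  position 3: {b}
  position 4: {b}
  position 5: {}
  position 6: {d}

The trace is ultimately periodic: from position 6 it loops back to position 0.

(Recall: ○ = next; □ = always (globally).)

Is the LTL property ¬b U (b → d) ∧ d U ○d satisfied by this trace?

Violated

Walking from position 0: at position 0, b → d has not yet held and ¬b fails, so ¬b U (b → d) is false.
Walking from position 0: at position 0, ○d has not yet held and d fails, so d U ○d is false.
At position 0: ¬b U (b → d) is false; d U ○d is false; so ¬b U (b → d) ∧ d U ○d is false.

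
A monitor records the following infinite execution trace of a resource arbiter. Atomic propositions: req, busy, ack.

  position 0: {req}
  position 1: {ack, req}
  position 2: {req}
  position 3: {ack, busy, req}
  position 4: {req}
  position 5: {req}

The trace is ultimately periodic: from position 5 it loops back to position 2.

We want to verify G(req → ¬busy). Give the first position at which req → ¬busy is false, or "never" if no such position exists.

Check req → ¬busy at each position in order: 0 ✓, 1 ✓, 2 ✓.
At position 3 the labels are {ack, busy, req}, so req → ¬busy is false there. This is the first violation.

3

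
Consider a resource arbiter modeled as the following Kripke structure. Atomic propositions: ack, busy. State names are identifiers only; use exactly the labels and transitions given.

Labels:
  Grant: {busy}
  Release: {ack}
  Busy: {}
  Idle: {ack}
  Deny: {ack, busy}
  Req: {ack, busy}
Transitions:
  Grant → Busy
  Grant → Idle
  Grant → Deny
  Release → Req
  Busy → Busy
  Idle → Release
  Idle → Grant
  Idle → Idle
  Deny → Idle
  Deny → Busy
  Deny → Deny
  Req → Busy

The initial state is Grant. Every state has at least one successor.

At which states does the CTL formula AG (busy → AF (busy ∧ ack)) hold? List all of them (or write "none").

{Release, Busy, Req}

States satisfying busy → AF (busy ∧ ack): {Release, Busy, Idle, Deny, Req}.
States satisfying AG (busy → AF (busy ∧ ack)): {Release, Busy, Req}.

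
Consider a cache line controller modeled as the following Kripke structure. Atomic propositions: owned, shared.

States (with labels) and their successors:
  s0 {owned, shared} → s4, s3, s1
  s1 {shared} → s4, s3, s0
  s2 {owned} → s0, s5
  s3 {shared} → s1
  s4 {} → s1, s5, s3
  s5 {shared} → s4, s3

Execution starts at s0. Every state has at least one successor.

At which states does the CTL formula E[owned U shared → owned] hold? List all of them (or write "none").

States satisfying owned: {s0, s2}.
States satisfying shared → owned: {s0, s2, s4}.
States satisfying E[owned U shared → owned]: {s0, s2, s4}.

{s0, s2, s4}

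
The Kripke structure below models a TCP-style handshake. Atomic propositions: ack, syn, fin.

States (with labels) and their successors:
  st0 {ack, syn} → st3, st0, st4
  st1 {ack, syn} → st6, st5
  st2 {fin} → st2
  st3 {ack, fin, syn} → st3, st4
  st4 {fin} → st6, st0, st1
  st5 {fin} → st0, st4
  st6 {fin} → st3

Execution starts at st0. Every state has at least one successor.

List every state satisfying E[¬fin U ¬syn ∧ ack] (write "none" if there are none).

States satisfying ¬fin: {st0, st1}.
States satisfying ¬syn ∧ ack: ∅.
States satisfying E[¬fin U ¬syn ∧ ack]: ∅.

none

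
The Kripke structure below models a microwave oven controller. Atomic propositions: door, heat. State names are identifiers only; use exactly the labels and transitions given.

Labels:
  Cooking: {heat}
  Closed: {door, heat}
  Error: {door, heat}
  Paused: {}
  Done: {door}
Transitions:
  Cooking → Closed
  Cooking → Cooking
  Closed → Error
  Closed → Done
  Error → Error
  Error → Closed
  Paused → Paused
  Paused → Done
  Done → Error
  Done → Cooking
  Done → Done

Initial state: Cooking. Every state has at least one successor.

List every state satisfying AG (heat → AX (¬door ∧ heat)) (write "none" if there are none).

States satisfying heat → AX (¬door ∧ heat): {Paused, Done}.
States satisfying AG (heat → AX (¬door ∧ heat)): ∅.

none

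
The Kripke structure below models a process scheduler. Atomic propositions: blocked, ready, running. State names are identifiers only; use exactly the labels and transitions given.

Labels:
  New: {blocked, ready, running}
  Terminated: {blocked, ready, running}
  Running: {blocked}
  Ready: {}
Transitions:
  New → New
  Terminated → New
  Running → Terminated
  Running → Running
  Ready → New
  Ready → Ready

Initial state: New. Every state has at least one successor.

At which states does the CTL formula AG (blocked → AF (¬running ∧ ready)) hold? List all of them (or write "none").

none

States satisfying blocked → AF (¬running ∧ ready): {Ready}.
States satisfying AG (blocked → AF (¬running ∧ ready)): ∅.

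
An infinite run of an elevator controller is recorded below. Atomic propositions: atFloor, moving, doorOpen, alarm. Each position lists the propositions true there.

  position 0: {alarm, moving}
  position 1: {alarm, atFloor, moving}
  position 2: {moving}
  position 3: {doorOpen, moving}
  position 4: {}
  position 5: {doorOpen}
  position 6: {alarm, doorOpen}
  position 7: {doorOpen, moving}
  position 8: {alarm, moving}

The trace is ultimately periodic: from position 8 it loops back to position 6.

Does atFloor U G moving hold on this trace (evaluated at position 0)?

Walking from position 0: at position 0, G moving has not yet held and atFloor fails, so atFloor U G moving is false.

No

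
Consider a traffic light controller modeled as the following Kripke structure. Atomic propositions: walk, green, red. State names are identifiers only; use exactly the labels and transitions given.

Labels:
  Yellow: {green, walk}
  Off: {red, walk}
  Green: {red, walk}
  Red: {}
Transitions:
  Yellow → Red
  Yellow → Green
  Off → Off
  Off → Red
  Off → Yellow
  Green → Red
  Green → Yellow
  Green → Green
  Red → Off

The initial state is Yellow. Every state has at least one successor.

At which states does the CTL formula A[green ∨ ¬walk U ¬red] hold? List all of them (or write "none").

States satisfying green ∨ ¬walk: {Yellow, Red}.
States satisfying ¬red: {Yellow, Red}.
States satisfying A[green ∨ ¬walk U ¬red]: {Yellow, Red}.

{Yellow, Red}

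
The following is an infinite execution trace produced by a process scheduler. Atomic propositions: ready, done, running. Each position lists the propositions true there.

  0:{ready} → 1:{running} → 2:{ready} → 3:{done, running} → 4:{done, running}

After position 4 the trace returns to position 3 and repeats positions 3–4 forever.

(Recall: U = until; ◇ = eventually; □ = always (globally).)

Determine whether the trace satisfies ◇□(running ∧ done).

Yes

□(running ∧ done) holds at position 3, which is reachable from 0, so ◇□(running ∧ done) holds.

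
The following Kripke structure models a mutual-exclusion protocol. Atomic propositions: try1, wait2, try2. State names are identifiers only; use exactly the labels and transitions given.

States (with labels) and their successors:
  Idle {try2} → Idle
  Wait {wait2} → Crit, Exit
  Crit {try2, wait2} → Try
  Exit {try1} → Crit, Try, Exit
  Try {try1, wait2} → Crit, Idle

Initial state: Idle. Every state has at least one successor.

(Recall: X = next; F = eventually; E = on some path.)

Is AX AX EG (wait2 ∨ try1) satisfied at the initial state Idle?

States satisfying AX EG (wait2 ∨ try1): {Wait, Crit, Exit}.
States satisfying AX AX EG (wait2 ∨ try1): {Wait}.
Idle ∉ Sat(AX AX EG (wait2 ∨ try1)).

No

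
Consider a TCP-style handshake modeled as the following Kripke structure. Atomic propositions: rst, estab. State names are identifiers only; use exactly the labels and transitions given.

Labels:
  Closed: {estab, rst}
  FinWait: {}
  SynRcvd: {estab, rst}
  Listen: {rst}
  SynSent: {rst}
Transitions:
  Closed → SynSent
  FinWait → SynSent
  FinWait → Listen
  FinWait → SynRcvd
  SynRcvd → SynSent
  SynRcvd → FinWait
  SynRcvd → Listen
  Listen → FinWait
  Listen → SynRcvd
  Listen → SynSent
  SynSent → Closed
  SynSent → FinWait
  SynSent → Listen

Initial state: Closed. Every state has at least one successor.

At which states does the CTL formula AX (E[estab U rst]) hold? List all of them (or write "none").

States satisfying E[estab U rst]: {Closed, SynRcvd, Listen, SynSent}.
States satisfying AX (E[estab U rst]): {Closed, FinWait}.

{Closed, FinWait}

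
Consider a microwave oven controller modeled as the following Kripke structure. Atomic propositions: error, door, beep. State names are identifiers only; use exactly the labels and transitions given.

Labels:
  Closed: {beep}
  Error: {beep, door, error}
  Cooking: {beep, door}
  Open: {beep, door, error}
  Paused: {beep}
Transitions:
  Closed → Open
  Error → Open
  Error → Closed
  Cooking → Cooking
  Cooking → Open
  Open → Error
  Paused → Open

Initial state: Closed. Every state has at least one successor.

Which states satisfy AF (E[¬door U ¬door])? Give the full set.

{Closed, Paused}

States satisfying E[¬door U ¬door]: {Closed, Paused}.
States satisfying AF (E[¬door U ¬door]): {Closed, Paused}.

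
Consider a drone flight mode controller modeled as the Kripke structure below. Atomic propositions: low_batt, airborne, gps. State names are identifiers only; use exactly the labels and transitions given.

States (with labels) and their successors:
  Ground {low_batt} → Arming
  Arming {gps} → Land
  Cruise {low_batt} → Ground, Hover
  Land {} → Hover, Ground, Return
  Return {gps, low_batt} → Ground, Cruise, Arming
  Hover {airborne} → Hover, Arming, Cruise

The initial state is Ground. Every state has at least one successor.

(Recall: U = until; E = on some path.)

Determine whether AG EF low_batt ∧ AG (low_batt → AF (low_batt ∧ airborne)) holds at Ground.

States satisfying EF low_batt: {Ground, Arming, Cruise, Land, Return, Hover}.
States satisfying AG EF low_batt: {Ground, Arming, Cruise, Land, Return, Hover}.
States satisfying low_batt → AF (low_batt ∧ airborne): {Arming, Land, Hover}.
States satisfying AG (low_batt → AF (low_batt ∧ airborne)): ∅.
States satisfying AG EF low_batt ∧ AG (low_batt → AF (low_batt ∧ airborne)): ∅.
Ground ∉ Sat(AG EF low_batt ∧ AG (low_batt → AF (low_batt ∧ airborne))).

Does not hold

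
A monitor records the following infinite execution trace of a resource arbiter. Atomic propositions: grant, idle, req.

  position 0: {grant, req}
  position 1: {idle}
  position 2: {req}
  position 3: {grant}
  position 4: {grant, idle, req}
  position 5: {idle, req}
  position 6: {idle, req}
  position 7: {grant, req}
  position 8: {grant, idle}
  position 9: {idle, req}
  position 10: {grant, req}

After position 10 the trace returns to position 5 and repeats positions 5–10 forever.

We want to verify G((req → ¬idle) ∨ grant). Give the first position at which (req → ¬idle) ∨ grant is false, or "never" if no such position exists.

Check (req → ¬idle) ∨ grant at each position in order: 0 ✓, 1 ✓, 2 ✓, 3 ✓, 4 ✓.
At position 5 the labels are {idle, req}, so (req → ¬idle) ∨ grant is false there. This is the first violation.

5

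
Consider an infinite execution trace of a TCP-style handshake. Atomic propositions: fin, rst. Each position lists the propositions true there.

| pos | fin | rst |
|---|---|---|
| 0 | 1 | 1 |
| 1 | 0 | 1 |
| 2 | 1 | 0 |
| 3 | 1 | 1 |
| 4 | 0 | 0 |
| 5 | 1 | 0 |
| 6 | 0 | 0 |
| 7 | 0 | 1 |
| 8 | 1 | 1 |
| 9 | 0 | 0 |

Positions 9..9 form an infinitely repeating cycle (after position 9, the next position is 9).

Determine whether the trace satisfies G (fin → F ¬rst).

Holds

fin → F ¬rst holds at every position 0..9, and those are all positions ever visited, so G (fin → F ¬rst) holds.
Positions where fin holds: 0, 2, 3, 5, 8.
Check F ¬rst at each: 0→ok, 2→ok, 3→ok, 5→ok, 8→ok.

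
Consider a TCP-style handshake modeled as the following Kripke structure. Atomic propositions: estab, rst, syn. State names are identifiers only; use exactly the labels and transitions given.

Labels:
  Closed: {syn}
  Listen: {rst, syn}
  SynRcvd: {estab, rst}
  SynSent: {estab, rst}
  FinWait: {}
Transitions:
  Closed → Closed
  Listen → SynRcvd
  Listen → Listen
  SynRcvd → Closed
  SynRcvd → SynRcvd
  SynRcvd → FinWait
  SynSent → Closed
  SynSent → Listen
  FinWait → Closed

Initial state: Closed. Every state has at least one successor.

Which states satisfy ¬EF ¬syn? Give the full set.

States satisfying ¬syn: {SynRcvd, SynSent, FinWait}.
States satisfying EF ¬syn: {Listen, SynRcvd, SynSent, FinWait}.
States satisfying ¬EF ¬syn: {Closed}.

{Closed}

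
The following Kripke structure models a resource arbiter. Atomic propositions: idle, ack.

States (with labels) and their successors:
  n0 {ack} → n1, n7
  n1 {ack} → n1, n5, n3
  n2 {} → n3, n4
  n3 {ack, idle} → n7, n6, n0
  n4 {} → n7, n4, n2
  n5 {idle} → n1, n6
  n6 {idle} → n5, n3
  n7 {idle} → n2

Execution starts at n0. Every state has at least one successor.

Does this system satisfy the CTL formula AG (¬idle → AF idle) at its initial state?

Violated

States satisfying ¬idle → AF idle: {n3, n5, n6, n7}.
States satisfying AG (¬idle → AF idle): ∅.
n0 is reachable from n0 and violates ¬idle → AF idle, so AG fails at n0.
n0 ∉ Sat(AG (¬idle → AF idle)).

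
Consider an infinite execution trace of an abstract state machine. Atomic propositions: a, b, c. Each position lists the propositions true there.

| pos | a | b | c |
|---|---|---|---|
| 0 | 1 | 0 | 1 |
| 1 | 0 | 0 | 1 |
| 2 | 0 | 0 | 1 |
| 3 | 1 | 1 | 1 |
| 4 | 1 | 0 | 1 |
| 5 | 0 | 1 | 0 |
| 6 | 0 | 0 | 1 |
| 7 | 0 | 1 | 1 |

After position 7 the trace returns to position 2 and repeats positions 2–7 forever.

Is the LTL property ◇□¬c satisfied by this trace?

□¬c is false at every position 0..7, so it never becomes true and ◇□¬c fails.

Does not hold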